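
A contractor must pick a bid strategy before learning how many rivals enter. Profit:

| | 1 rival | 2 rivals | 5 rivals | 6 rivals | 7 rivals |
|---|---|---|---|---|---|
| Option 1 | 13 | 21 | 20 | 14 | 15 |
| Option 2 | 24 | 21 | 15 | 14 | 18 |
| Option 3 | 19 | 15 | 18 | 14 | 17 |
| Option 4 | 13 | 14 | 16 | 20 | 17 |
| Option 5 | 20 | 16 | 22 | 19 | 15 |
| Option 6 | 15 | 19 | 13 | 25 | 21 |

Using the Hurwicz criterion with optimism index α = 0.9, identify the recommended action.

Option 6

Option 1: 0.9·21 + 0.1·13 = 20.2
Option 2: 0.9·24 + 0.1·14 = 23
Option 3: 0.9·19 + 0.1·14 = 18.5
Option 4: 0.9·20 + 0.1·13 = 19.3
Option 5: 0.9·22 + 0.1·15 = 21.3
Option 6: 0.9·25 + 0.1·13 = 23.8
Highest Hurwicz score = 23.8 → Option 6.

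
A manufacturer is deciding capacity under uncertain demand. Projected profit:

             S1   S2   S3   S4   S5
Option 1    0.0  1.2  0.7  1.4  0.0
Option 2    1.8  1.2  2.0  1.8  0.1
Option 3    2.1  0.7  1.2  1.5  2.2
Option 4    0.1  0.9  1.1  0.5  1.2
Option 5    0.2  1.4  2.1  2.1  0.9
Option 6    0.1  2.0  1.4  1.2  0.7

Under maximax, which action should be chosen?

Option 3

Row maxima: Option 1=1.4, Option 2=2.0, Option 3=2.2, Option 4=1.2, Option 5=2.1, Option 6=2.0
Best best-case = 2.2 → Option 3.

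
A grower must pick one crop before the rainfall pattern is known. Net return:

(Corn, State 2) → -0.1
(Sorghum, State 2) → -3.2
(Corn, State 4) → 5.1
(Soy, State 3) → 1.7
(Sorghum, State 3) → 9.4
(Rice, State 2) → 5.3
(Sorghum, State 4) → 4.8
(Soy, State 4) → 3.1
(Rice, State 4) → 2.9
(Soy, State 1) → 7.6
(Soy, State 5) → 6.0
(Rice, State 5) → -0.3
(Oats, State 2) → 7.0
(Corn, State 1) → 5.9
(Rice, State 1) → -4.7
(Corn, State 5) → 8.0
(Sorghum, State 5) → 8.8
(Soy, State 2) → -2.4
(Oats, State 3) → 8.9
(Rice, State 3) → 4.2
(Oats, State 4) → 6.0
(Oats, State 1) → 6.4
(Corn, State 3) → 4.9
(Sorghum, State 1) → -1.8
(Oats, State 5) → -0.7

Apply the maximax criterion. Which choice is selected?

Row maxima: Rice=5.3, Oats=8.9, Sorghum=9.4, Soy=7.6, Corn=8.0
Best best-case = 9.4 → Sorghum.

Sorghum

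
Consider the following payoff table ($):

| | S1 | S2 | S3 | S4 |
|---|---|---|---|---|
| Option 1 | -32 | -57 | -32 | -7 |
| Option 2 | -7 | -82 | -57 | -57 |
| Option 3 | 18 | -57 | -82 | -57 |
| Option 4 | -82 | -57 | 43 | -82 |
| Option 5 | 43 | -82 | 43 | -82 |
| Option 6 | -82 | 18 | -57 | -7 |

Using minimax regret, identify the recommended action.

Column bests: S1=43, S2=18, S3=43, S4=-7.
Option 1 regrets: 75, 75, 75, 0 → max 75
Option 2 regrets: 50, 100, 100, 50 → max 100
Option 3 regrets: 25, 75, 125, 50 → max 125
Option 4 regrets: 125, 75, 0, 75 → max 125
Option 5 regrets: 0, 100, 0, 75 → max 100
Option 6 regrets: 125, 0, 100, 0 → max 125
Smallest max regret = 75 → Option 1.

Option 1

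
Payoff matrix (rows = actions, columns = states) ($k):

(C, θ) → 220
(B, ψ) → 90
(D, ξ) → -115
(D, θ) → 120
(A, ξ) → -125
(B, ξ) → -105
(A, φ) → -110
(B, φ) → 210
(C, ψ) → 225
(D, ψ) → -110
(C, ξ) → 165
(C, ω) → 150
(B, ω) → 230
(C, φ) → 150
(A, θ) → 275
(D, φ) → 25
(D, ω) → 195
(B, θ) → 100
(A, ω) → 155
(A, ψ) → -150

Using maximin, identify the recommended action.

Row minima: A=-150, B=-105, C=150, D=-115
Best worst-case = 150 → C.

C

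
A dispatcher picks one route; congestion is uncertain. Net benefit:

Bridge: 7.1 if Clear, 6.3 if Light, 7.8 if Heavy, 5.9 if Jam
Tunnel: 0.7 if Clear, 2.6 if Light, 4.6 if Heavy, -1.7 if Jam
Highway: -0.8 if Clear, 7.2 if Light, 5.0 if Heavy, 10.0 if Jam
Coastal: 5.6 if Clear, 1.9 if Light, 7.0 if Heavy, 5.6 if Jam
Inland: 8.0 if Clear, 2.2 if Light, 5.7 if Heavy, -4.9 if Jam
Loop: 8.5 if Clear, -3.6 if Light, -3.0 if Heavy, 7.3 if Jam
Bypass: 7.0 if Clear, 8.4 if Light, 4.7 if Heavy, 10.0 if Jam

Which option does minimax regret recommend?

Column bests: Clear=8.5, Light=8.4, Heavy=7.8, Jam=10.0.
Bridge regrets: 1.4, 2.1, 0.0, 4.1 → max 4.1
Tunnel regrets: 7.8, 5.8, 3.2, 11.7 → max 11.7
Highway regrets: 9.3, 1.2, 2.8, 0.0 → max 9.3
Coastal regrets: 2.9, 6.5, 0.8, 4.4 → max 6.5
Inland regrets: 0.5, 6.2, 2.1, 14.9 → max 14.9
Loop regrets: 0.0, 12.0, 10.8, 2.7 → max 12.0
Bypass regrets: 1.5, 0.0, 3.1, 0.0 → max 3.1
Smallest max regret = 3.1 → Bypass.

Bypass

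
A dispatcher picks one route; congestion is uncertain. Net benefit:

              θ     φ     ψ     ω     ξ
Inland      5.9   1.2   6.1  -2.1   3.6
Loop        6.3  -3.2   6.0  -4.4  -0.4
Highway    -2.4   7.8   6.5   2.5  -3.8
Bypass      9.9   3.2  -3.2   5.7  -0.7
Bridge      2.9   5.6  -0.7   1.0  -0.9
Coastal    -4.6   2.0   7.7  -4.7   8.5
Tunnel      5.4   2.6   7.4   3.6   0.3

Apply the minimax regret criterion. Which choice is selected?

Inland

Column bests: θ=9.9, φ=7.8, ψ=7.7, ω=5.7, ξ=8.5.
Inland regrets: 4.0, 6.6, 1.6, 7.8, 4.9 → max 7.8
Loop regrets: 3.6, 11.0, 1.7, 10.1, 8.9 → max 11.0
Highway regrets: 12.3, 0.0, 1.2, 3.2, 12.3 → max 12.3
Bypass regrets: 0.0, 4.6, 10.9, 0.0, 9.2 → max 10.9
Bridge regrets: 7.0, 2.2, 8.4, 4.7, 9.4 → max 9.4
Coastal regrets: 14.5, 5.8, 0.0, 10.4, 0.0 → max 14.5
Tunnel regrets: 4.5, 5.2, 0.3, 2.1, 8.2 → max 8.2
Smallest max regret = 7.8 → Inland.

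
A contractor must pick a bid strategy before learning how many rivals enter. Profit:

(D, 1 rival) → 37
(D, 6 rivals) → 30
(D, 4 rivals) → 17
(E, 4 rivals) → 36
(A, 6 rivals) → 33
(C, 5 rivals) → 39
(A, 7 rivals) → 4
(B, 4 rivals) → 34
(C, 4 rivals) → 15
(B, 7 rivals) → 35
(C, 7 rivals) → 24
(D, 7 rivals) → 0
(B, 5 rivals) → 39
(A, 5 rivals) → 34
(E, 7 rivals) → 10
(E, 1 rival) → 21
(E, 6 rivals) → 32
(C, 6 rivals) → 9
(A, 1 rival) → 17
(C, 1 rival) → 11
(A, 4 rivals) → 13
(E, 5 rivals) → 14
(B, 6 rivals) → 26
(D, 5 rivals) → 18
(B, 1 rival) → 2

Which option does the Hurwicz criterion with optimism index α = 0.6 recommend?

A: 0.6·34 + 0.4·4 = 22
B: 0.6·39 + 0.4·2 = 24.2
C: 0.6·39 + 0.4·9 = 27
D: 0.6·37 + 0.4·0 = 22.2
E: 0.6·36 + 0.4·10 = 25.6
Highest Hurwicz score = 27 → C.

C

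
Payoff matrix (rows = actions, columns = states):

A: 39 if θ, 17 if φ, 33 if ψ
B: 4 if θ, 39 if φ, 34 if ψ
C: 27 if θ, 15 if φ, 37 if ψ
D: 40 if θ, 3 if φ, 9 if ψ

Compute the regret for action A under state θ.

Best payoff under θ is 40.
Regret = 40 − 39 = 1.

1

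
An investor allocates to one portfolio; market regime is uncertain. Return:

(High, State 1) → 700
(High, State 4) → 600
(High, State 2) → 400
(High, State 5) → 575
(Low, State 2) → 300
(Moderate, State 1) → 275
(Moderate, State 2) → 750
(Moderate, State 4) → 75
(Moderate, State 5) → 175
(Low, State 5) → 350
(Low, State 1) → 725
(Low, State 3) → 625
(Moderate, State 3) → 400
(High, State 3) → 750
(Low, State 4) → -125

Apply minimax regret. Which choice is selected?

High

Column bests: State 1=725, State 2=750, State 3=750, State 4=600, State 5=575.
Low regrets: 0, 450, 125, 725, 225 → max 725
Moderate regrets: 450, 0, 350, 525, 400 → max 525
High regrets: 25, 350, 0, 0, 0 → max 350
Smallest max regret = 350 → High.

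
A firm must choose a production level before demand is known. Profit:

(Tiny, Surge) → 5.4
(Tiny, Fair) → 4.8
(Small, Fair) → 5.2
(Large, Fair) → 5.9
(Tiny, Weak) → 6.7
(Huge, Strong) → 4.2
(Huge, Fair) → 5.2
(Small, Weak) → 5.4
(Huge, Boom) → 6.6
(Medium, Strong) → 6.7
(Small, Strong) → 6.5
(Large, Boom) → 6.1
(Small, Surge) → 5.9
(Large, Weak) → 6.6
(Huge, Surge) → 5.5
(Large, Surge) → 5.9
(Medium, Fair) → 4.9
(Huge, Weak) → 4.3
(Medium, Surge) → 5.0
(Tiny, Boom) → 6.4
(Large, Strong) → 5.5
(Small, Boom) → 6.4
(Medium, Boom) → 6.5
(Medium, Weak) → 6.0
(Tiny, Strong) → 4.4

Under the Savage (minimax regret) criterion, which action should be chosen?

Column bests: Weak=6.7, Fair=5.9, Strong=6.7, Boom=6.6, Surge=5.9.
Tiny regrets: 0.0, 1.1, 2.3, 0.2, 0.5 → max 2.3
Small regrets: 1.3, 0.7, 0.2, 0.2, 0.0 → max 1.3
Medium regrets: 0.7, 1.0, 0.0, 0.1, 0.9 → max 1.0
Large regrets: 0.1, 0.0, 1.2, 0.5, 0.0 → max 1.2
Huge regrets: 2.4, 0.7, 2.5, 0.0, 0.4 → max 2.5
Smallest max regret = 1.0 → Medium.

Medium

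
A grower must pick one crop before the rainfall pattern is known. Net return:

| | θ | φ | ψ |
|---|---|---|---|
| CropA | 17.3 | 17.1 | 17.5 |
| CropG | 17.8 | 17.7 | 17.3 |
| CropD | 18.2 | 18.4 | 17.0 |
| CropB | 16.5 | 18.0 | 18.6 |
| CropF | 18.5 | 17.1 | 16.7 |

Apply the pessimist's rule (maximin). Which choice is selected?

CropG

Row minima: CropA=17.1, CropG=17.3, CropD=17.0, CropB=16.5, CropF=16.7
Best worst-case = 17.3 → CropG.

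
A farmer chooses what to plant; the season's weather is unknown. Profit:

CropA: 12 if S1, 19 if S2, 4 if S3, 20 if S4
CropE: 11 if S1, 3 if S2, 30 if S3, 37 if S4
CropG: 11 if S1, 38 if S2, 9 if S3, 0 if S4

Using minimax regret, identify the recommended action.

CropA

Column bests: S1=12, S2=38, S3=30, S4=37.
CropA regrets: 0, 19, 26, 17 → max 26
CropE regrets: 1, 35, 0, 0 → max 35
CropG regrets: 1, 0, 21, 37 → max 37
Smallest max regret = 26 → CropA.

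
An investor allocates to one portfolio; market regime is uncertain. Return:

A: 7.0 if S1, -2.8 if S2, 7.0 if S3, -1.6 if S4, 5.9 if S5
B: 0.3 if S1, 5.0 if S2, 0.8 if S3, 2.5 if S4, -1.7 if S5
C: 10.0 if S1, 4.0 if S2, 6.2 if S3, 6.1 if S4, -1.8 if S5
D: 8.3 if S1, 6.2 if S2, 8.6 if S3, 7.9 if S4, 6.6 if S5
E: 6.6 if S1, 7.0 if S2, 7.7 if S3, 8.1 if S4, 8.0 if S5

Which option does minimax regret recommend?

Column bests: S1=10.0, S2=7.0, S3=8.6, S4=8.1, S5=8.0.
A regrets: 3.0, 9.8, 1.6, 9.7, 2.1 → max 9.8
B regrets: 9.7, 2.0, 7.8, 5.6, 9.7 → max 9.7
C regrets: 0.0, 3.0, 2.4, 2.0, 9.8 → max 9.8
D regrets: 1.7, 0.8, 0.0, 0.2, 1.4 → max 1.7
E regrets: 3.4, 0.0, 0.9, 0.0, 0.0 → max 3.4
Smallest max regret = 1.7 → D.

D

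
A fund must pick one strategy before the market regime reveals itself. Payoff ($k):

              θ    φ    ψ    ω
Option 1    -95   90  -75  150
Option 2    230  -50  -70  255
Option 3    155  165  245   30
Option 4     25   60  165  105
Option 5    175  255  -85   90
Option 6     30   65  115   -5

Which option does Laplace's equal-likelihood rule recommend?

Option 3

Row averages: Option 1=17.5, Option 2=91.25, Option 3=148.75, Option 4=88.75, Option 5=108.75, Option 6=51.25
Highest average = 148.75 → Option 3.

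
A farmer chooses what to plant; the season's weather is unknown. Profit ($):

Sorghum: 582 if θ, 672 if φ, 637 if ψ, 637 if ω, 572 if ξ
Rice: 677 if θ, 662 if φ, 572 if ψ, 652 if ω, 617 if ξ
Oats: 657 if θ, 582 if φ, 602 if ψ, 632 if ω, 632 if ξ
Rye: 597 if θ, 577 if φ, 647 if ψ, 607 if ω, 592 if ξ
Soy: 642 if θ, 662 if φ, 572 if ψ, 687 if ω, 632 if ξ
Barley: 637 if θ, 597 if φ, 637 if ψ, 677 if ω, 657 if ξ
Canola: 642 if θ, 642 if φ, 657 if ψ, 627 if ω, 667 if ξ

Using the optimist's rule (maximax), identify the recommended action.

Soy

Row maxima: Sorghum=672, Rice=677, Oats=657, Rye=647, Soy=687, Barley=677, Canola=667
Best best-case = 687 → Soy.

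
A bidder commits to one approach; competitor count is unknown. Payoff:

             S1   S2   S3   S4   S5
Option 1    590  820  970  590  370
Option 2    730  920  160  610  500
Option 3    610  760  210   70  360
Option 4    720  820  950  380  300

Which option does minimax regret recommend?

Option 1

Column bests: S1=730, S2=920, S3=970, S4=610, S5=500.
Option 1 regrets: 140, 100, 0, 20, 130 → max 140
Option 2 regrets: 0, 0, 810, 0, 0 → max 810
Option 3 regrets: 120, 160, 760, 540, 140 → max 760
Option 4 regrets: 10, 100, 20, 230, 200 → max 230
Smallest max regret = 140 → Option 1.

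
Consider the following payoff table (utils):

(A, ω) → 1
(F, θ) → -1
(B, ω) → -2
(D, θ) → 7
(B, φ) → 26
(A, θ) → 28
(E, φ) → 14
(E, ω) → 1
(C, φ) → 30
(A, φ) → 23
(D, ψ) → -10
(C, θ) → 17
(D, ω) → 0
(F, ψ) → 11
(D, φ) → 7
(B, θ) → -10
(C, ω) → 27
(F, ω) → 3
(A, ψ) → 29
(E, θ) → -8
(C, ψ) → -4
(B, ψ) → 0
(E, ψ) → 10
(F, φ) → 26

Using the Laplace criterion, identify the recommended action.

A

Row averages: A=20.25, B=3.5, C=17.5, D=1, E=4.25, F=9.75
Highest average = 20.25 → A.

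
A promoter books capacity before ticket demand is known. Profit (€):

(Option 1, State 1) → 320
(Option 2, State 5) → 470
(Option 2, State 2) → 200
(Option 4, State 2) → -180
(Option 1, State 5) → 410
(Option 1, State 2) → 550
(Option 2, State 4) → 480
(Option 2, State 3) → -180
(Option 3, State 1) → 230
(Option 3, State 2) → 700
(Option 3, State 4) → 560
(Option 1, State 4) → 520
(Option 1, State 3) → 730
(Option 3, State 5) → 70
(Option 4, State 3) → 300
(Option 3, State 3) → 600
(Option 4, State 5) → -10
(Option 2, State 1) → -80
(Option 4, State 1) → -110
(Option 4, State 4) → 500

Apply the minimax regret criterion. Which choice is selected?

Column bests: State 1=320, State 2=700, State 3=730, State 4=560, State 5=470.
Option 1 regrets: 0, 150, 0, 40, 60 → max 150
Option 2 regrets: 400, 500, 910, 80, 0 → max 910
Option 3 regrets: 90, 0, 130, 0, 400 → max 400
Option 4 regrets: 430, 880, 430, 60, 480 → max 880
Smallest max regret = 150 → Option 1.

Option 1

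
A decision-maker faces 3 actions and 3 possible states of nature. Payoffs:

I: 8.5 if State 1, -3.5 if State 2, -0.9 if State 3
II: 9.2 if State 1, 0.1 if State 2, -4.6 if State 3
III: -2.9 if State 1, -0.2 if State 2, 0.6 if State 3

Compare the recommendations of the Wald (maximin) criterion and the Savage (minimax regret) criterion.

Row minima: I=-3.5, II=-4.6, III=-2.9
Best worst-case = -2.9 → III.
Column bests: State 1=9.2, State 2=0.1, State 3=0.6.
I regrets: 0.7, 3.6, 1.5 → max 3.6
II regrets: 0.0, 0.0, 5.2 → max 5.2
III regrets: 12.1, 0.3, 0.0 → max 12.1
Smallest max regret = 3.6 → I.

maximin → III; minimax regret → I (disagree)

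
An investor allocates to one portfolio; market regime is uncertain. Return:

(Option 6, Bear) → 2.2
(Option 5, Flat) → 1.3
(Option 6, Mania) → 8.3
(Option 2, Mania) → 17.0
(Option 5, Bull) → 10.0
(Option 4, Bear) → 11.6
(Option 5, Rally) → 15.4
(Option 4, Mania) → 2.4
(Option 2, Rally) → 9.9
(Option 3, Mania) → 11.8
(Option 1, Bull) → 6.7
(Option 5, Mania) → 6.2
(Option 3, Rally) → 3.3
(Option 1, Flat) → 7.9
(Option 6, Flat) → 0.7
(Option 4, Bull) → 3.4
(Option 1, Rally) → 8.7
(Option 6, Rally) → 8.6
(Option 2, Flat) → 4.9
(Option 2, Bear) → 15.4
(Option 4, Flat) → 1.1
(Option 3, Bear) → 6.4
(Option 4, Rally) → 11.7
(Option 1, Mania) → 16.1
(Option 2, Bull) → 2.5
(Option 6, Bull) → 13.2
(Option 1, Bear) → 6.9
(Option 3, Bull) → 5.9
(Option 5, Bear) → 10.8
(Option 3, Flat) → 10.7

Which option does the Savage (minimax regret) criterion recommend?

Option 1

Column bests: Bear=15.4, Flat=10.7, Bull=13.2, Rally=15.4, Mania=17.0.
Option 1 regrets: 8.5, 2.8, 6.5, 6.7, 0.9 → max 8.5
Option 2 regrets: 0.0, 5.8, 10.7, 5.5, 0.0 → max 10.7
Option 3 regrets: 9.0, 0.0, 7.3, 12.1, 5.2 → max 12.1
Option 4 regrets: 3.8, 9.6, 9.8, 3.7, 14.6 → max 14.6
Option 5 regrets: 4.6, 9.4, 3.2, 0.0, 10.8 → max 10.8
Option 6 regrets: 13.2, 10.0, 0.0, 6.8, 8.7 → max 13.2
Smallest max regret = 8.5 → Option 1.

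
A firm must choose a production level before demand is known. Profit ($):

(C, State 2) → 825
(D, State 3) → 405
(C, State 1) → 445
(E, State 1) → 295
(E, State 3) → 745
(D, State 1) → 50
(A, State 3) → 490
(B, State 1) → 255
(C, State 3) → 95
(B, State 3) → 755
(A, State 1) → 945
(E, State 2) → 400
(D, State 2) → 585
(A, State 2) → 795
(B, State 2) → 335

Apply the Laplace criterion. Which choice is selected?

Row averages: A=2230/3, B=1345/3, C=455, D=1040/3, E=480
Highest average = 2230/3 → A.

A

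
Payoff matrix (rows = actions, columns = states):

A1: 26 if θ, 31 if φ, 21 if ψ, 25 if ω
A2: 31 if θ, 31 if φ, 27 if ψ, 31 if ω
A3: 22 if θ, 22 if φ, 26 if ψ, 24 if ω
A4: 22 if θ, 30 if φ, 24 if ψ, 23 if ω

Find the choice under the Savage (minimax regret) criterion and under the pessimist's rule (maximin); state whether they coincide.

minimax regret → A2; maximin → A2 (agree)

Column bests: θ=31, φ=31, ψ=27, ω=31.
A1 regrets: 5, 0, 6, 6 → max 6
A2 regrets: 0, 0, 0, 0 → max 0
A3 regrets: 9, 9, 1, 7 → max 9
A4 regrets: 9, 1, 3, 8 → max 9
Smallest max regret = 0 → A2.
Row minima: A1=21, A2=27, A3=22, A4=22
Best worst-case = 27 → A2.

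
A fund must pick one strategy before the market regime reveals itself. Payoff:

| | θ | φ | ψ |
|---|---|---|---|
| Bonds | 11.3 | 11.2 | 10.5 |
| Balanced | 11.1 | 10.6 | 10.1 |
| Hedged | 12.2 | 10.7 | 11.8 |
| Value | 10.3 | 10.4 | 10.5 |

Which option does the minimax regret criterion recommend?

Hedged

Column bests: θ=12.2, φ=11.2, ψ=11.8.
Bonds regrets: 0.9, 0.0, 1.3 → max 1.3
Balanced regrets: 1.1, 0.6, 1.7 → max 1.7
Hedged regrets: 0.0, 0.5, 0.0 → max 0.5
Value regrets: 1.9, 0.8, 1.3 → max 1.9
Smallest max regret = 0.5 → Hedged.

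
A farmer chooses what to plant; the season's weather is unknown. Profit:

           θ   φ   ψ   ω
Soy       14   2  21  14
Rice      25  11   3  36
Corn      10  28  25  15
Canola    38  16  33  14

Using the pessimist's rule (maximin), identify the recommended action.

Row minima: Soy=2, Rice=3, Corn=10, Canola=14
Best worst-case = 14 → Canola.

Canola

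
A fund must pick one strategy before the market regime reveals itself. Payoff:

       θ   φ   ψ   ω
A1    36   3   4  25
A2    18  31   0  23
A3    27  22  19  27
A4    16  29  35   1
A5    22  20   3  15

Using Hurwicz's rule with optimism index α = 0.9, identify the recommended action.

A1: 0.9·36 + 0.1·3 = 32.7
A2: 0.9·31 + 0.1·0 = 27.9
A3: 0.9·27 + 0.1·19 = 26.2
A4: 0.9·35 + 0.1·1 = 31.6
A5: 0.9·22 + 0.1·3 = 20.1
Highest Hurwicz score = 32.7 → A1.

A1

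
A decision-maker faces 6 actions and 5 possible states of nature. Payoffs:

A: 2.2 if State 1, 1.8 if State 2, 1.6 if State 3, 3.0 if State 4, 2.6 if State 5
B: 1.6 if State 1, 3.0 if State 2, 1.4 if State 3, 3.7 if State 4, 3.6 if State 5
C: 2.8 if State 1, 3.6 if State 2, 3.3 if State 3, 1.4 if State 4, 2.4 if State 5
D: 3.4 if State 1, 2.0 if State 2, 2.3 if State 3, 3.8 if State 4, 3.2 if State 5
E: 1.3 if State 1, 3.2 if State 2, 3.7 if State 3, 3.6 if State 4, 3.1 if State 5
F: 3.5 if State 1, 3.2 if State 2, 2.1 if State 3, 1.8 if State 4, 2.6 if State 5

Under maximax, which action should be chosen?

Row maxima: A=3.0, B=3.7, C=3.6, D=3.8, E=3.7, F=3.5
Best best-case = 3.8 → D.

D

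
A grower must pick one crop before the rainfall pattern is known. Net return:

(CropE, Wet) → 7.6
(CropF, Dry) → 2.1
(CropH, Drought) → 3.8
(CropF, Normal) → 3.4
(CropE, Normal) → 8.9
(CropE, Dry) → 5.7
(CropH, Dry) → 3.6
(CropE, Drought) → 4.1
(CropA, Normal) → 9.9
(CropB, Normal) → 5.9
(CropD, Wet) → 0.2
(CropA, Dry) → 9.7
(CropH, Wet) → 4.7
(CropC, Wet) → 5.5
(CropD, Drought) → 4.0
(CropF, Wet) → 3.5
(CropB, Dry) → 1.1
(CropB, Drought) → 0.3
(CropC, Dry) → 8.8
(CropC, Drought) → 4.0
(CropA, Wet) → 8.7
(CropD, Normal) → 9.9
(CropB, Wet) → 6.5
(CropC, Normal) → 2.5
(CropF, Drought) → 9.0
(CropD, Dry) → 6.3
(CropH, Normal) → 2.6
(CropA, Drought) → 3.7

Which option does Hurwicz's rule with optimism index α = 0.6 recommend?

CropA

CropC: 0.6·8.8 + 0.4·2.5 = 6.28
CropF: 0.6·9.0 + 0.4·2.1 = 6.24
CropH: 0.6·4.7 + 0.4·2.6 = 3.86
CropB: 0.6·6.5 + 0.4·0.3 = 4.02
CropE: 0.6·8.9 + 0.4·4.1 = 6.98
CropA: 0.6·9.9 + 0.4·3.7 = 7.42
CropD: 0.6·9.9 + 0.4·0.2 = 6.02
Highest Hurwicz score = 7.42 → CropA.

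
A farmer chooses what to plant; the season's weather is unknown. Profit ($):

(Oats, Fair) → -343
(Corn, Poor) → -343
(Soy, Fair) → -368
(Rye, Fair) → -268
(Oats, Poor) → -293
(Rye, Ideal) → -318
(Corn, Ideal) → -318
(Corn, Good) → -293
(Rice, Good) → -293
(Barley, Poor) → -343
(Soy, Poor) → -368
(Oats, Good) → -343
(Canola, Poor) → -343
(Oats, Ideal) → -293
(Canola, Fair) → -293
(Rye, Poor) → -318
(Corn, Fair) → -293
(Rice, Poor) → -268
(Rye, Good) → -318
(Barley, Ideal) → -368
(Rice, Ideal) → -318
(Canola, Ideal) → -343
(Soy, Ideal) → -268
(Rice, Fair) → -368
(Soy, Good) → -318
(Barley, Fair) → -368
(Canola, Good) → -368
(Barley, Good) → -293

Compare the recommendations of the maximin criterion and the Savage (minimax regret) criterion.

maximin → Rye; minimax regret → Rye (agree)

Row minima: Barley=-368, Rye=-318, Soy=-368, Rice=-368, Corn=-343, Canola=-368, Oats=-343
Best worst-case = -318 → Rye.
Column bests: Poor=-268, Fair=-268, Good=-293, Ideal=-268.
Barley regrets: 75, 100, 0, 100 → max 100
Rye regrets: 50, 0, 25, 50 → max 50
Soy regrets: 100, 100, 25, 0 → max 100
Rice regrets: 0, 100, 0, 50 → max 100
Corn regrets: 75, 25, 0, 50 → max 75
Canola regrets: 75, 25, 75, 75 → max 75
Oats regrets: 25, 75, 50, 25 → max 75
Smallest max regret = 50 → Rye.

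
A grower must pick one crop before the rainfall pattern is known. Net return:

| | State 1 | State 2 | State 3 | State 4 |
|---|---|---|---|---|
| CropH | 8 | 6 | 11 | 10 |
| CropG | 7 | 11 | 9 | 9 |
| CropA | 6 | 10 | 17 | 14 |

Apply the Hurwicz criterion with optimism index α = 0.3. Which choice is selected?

CropH: 0.3·11 + 0.7·6 = 7.5
CropG: 0.3·11 + 0.7·7 = 8.2
CropA: 0.3·17 + 0.7·6 = 9.3
Highest Hurwicz score = 9.3 → CropA.

CropA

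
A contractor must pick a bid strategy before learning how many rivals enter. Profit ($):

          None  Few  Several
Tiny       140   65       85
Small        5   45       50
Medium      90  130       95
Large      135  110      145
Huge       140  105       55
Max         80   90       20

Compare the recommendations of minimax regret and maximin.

minimax regret → Large; maximin → Large (agree)

Column bests: None=140, Few=130, Several=145.
Tiny regrets: 0, 65, 60 → max 65
Small regrets: 135, 85, 95 → max 135
Medium regrets: 50, 0, 50 → max 50
Large regrets: 5, 20, 0 → max 20
Huge regrets: 0, 25, 90 → max 90
Max regrets: 60, 40, 125 → max 125
Smallest max regret = 20 → Large.
Row minima: Tiny=65, Small=5, Medium=90, Large=110, Huge=55, Max=20
Best worst-case = 110 → Large.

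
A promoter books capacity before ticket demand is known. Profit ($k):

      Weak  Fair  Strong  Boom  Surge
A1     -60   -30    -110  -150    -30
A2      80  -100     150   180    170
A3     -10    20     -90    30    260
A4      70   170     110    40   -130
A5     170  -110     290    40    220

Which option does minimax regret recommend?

A2

Column bests: Weak=170, Fair=170, Strong=290, Boom=180, Surge=260.
A1 regrets: 230, 200, 400, 330, 290 → max 400
A2 regrets: 90, 270, 140, 0, 90 → max 270
A3 regrets: 180, 150, 380, 150, 0 → max 380
A4 regrets: 100, 0, 180, 140, 390 → max 390
A5 regrets: 0, 280, 0, 140, 40 → max 280
Smallest max regret = 270 → A2.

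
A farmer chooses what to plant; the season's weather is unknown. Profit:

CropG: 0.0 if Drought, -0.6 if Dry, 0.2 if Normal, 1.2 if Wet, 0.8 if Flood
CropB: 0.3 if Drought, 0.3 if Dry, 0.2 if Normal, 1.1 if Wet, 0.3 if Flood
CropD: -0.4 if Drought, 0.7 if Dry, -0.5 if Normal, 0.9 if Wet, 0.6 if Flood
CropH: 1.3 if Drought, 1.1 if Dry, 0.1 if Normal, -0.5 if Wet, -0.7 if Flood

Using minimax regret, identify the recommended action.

Column bests: Drought=1.3, Dry=1.1, Normal=0.2, Wet=1.2, Flood=0.8.
CropG regrets: 1.3, 1.7, 0.0, 0.0, 0.0 → max 1.7
CropB regrets: 1.0, 0.8, 0.0, 0.1, 0.5 → max 1.0
CropD regrets: 1.7, 0.4, 0.7, 0.3, 0.2 → max 1.7
CropH regrets: 0.0, 0.0, 0.1, 1.7, 1.5 → max 1.7
Smallest max regret = 1.0 → CropB.

CropB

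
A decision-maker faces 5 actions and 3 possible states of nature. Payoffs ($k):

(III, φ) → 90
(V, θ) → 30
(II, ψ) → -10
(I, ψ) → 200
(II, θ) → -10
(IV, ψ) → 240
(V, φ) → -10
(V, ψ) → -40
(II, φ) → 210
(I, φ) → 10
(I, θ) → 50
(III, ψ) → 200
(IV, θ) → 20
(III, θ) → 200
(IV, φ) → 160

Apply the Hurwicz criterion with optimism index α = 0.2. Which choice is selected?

I: 0.2·200 + 0.8·10 = 48
II: 0.2·210 + 0.8·(-10) = 34
III: 0.2·200 + 0.8·90 = 112
IV: 0.2·240 + 0.8·20 = 64
V: 0.2·30 + 0.8·(-40) = -26
Highest Hurwicz score = 112 → III.

III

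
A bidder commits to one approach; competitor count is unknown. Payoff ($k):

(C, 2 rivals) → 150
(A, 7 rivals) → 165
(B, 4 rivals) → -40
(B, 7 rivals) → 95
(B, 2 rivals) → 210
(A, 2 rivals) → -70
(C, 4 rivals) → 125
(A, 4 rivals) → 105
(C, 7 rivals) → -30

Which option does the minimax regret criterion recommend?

Column bests: 2 rivals=210, 4 rivals=125, 7 rivals=165.
A regrets: 280, 20, 0 → max 280
B regrets: 0, 165, 70 → max 165
C regrets: 60, 0, 195 → max 195
Smallest max regret = 165 → B.

B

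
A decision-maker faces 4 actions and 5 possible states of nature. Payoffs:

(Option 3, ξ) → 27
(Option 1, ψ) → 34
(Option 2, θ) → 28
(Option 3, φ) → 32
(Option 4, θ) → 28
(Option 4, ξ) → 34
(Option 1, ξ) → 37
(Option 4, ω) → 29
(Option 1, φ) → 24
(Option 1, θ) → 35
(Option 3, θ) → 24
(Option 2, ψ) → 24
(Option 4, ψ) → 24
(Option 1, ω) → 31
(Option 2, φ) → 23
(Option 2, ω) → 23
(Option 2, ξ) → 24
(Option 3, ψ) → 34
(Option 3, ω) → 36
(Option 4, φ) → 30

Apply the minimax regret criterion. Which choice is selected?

Column bests: θ=35, φ=32, ψ=34, ω=36, ξ=37.
Option 1 regrets: 0, 8, 0, 5, 0 → max 8
Option 2 regrets: 7, 9, 10, 13, 13 → max 13
Option 3 regrets: 11, 0, 0, 0, 10 → max 11
Option 4 regrets: 7, 2, 10, 7, 3 → max 10
Smallest max regret = 8 → Option 1.

Option 1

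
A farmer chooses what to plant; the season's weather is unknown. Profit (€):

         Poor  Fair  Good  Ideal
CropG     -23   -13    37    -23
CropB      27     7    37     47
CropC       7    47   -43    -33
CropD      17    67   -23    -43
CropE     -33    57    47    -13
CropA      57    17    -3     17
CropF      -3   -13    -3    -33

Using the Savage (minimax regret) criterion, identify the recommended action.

CropA

Column bests: Poor=57, Fair=67, Good=47, Ideal=47.
CropG regrets: 80, 80, 10, 70 → max 80
CropB regrets: 30, 60, 10, 0 → max 60
CropC regrets: 50, 20, 90, 80 → max 90
CropD regrets: 40, 0, 70, 90 → max 90
CropE regrets: 90, 10, 0, 60 → max 90
CropA regrets: 0, 50, 50, 30 → max 50
CropF regrets: 60, 80, 50, 80 → max 80
Smallest max regret = 50 → CropA.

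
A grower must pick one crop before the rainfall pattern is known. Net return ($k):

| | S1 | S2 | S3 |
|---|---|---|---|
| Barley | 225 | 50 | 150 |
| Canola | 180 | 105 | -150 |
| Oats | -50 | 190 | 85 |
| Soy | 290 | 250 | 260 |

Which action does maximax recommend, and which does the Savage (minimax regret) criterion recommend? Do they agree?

maximax → Soy; minimax regret → Soy (agree)

Row maxima: Barley=225, Canola=180, Oats=190, Soy=290
Best best-case = 290 → Soy.
Column bests: S1=290, S2=250, S3=260.
Barley regrets: 65, 200, 110 → max 200
Canola regrets: 110, 145, 410 → max 410
Oats regrets: 340, 60, 175 → max 340
Soy regrets: 0, 0, 0 → max 0
Smallest max regret = 0 → Soy.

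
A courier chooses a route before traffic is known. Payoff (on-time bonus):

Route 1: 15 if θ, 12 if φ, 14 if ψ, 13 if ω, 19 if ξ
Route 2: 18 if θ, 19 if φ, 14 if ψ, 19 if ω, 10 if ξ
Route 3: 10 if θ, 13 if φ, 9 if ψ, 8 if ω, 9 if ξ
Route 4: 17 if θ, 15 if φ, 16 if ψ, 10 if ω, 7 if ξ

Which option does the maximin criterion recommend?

Route 1

Row minima: Route 1=12, Route 2=10, Route 3=8, Route 4=7
Best worst-case = 12 → Route 1.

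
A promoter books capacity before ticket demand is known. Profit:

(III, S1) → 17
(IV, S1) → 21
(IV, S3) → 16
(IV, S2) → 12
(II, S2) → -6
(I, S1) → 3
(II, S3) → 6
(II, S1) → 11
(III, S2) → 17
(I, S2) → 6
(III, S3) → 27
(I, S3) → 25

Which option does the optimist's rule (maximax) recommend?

Row maxima: I=25, II=11, III=27, IV=21
Best best-case = 27 → III.

III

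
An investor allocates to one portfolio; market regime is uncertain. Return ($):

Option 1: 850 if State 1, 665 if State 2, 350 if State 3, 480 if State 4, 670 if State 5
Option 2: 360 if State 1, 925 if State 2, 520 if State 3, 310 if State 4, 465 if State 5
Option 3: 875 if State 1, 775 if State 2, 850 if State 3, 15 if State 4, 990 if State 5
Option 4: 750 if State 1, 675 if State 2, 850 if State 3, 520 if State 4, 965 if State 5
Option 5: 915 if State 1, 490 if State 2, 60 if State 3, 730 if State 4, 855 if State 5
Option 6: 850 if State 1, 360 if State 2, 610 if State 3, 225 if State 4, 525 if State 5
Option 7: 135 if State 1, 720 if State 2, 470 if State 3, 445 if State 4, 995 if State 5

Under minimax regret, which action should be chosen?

Column bests: State 1=915, State 2=925, State 3=850, State 4=730, State 5=995.
Option 1 regrets: 65, 260, 500, 250, 325 → max 500
Option 2 regrets: 555, 0, 330, 420, 530 → max 555
Option 3 regrets: 40, 150, 0, 715, 5 → max 715
Option 4 regrets: 165, 250, 0, 210, 30 → max 250
Option 5 regrets: 0, 435, 790, 0, 140 → max 790
Option 6 regrets: 65, 565, 240, 505, 470 → max 565
Option 7 regrets: 780, 205, 380, 285, 0 → max 780
Smallest max regret = 250 → Option 4.

Option 4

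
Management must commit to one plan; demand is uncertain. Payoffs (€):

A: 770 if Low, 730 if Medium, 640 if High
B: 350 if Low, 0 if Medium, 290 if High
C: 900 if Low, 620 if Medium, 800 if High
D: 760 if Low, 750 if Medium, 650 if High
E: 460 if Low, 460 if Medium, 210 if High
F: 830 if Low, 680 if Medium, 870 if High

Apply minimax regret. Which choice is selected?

F

Column bests: Low=900, Medium=750, High=870.
A regrets: 130, 20, 230 → max 230
B regrets: 550, 750, 580 → max 750
C regrets: 0, 130, 70 → max 130
D regrets: 140, 0, 220 → max 220
E regrets: 440, 290, 660 → max 660
F regrets: 70, 70, 0 → max 70
Smallest max regret = 70 → F.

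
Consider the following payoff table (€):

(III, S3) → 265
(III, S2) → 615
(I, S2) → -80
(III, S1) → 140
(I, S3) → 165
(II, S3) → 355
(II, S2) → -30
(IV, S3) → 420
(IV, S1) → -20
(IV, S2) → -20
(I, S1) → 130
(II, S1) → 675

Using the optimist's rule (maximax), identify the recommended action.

II

Row maxima: I=165, II=675, III=615, IV=420
Best best-case = 675 → II.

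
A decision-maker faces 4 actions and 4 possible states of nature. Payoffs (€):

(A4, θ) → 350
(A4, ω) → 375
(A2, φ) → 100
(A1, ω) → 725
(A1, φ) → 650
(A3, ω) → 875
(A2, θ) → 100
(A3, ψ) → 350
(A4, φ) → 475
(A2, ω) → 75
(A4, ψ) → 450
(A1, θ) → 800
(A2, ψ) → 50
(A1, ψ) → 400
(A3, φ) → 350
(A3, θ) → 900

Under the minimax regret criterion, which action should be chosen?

Column bests: θ=900, φ=650, ψ=450, ω=875.
A1 regrets: 100, 0, 50, 150 → max 150
A2 regrets: 800, 550, 400, 800 → max 800
A3 regrets: 0, 300, 100, 0 → max 300
A4 regrets: 550, 175, 0, 500 → max 550
Smallest max regret = 150 → A1.

A1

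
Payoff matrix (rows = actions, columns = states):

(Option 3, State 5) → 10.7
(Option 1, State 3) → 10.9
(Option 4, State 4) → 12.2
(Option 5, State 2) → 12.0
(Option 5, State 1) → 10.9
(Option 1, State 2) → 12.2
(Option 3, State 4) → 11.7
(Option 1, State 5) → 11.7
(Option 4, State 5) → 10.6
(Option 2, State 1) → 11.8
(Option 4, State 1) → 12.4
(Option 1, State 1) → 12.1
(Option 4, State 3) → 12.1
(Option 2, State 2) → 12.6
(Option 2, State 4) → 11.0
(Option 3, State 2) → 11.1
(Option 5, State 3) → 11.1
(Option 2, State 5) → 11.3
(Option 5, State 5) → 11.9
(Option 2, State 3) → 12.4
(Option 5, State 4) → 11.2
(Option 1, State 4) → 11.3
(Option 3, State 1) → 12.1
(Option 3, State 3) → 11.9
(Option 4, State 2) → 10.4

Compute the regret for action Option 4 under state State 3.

0.3

Best payoff under State 3 is 12.4.
Regret = 12.4 − 12.1 = 0.3.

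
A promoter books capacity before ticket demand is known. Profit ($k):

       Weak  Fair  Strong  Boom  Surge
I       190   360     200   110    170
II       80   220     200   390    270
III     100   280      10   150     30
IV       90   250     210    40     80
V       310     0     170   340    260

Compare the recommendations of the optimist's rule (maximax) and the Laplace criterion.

maximax → II; laplace → II (agree)

Row maxima: I=360, II=390, III=280, IV=250, V=340
Best best-case = 390 → II.
Row averages: I=206, II=232, III=114, IV=134, V=216
Highest average = 232 → II.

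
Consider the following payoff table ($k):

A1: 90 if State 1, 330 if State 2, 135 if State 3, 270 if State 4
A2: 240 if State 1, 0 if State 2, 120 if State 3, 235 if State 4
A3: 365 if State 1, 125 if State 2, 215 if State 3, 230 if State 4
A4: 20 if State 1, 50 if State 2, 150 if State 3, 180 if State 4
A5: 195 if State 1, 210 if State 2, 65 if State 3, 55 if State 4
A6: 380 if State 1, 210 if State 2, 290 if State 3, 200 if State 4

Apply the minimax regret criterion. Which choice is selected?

Column bests: State 1=380, State 2=330, State 3=290, State 4=270.
A1 regrets: 290, 0, 155, 0 → max 290
A2 regrets: 140, 330, 170, 35 → max 330
A3 regrets: 15, 205, 75, 40 → max 205
A4 regrets: 360, 280, 140, 90 → max 360
A5 regrets: 185, 120, 225, 215 → max 225
A6 regrets: 0, 120, 0, 70 → max 120
Smallest max regret = 120 → A6.

A6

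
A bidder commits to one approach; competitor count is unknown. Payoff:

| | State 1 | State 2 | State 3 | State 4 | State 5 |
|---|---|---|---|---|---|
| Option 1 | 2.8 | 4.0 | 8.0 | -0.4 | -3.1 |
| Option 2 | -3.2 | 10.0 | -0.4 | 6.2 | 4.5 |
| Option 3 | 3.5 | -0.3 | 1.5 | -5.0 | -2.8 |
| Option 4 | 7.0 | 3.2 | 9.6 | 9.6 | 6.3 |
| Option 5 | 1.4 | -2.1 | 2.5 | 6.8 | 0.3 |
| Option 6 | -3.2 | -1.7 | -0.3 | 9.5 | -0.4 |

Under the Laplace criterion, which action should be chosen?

Option 4

Row averages: Option 1=2.26, Option 2=3.42, Option 3=-0.62, Option 4=7.14, Option 5=1.78, Option 6=0.78
Highest average = 7.14 → Option 4.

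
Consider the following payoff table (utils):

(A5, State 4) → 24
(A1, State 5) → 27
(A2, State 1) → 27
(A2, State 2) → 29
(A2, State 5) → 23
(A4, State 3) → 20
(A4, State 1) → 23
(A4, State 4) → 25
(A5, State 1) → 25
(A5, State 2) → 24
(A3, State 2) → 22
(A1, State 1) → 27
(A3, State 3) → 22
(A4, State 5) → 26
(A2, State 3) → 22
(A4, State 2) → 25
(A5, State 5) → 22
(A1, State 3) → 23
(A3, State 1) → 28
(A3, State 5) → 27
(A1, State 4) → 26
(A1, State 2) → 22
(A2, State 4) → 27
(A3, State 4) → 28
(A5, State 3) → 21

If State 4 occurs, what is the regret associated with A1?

2

Best payoff under State 4 is 28.
Regret = 28 − 26 = 2.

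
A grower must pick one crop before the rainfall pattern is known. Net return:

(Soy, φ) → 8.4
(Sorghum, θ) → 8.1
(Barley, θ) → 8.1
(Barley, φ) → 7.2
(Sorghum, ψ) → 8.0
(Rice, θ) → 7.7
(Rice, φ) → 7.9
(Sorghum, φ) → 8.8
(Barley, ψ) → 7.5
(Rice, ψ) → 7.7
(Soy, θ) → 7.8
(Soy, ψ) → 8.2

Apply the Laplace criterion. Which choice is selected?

Row averages: Sorghum=8.3, Rice=233/30, Soy=122/15, Barley=7.6
Highest average = 8.3 → Sorghum.

Sorghum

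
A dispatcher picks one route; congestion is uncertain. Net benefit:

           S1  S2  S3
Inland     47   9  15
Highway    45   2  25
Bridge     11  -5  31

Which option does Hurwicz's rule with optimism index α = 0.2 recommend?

Inland

Inland: 0.2·47 + 0.8·9 = 16.6
Highway: 0.2·45 + 0.8·2 = 10.6
Bridge: 0.2·31 + 0.8·(-5) = 2.2
Highest Hurwicz score = 16.6 → Inland.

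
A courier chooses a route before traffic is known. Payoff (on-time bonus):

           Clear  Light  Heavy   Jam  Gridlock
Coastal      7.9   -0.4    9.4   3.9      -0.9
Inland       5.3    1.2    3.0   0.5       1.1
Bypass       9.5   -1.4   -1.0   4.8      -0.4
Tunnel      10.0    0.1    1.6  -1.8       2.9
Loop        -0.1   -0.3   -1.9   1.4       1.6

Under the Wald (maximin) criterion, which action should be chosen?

Row minima: Coastal=-0.9, Inland=0.5, Bypass=-1.4, Tunnel=-1.8, Loop=-1.9
Best worst-case = 0.5 → Inland.

Inland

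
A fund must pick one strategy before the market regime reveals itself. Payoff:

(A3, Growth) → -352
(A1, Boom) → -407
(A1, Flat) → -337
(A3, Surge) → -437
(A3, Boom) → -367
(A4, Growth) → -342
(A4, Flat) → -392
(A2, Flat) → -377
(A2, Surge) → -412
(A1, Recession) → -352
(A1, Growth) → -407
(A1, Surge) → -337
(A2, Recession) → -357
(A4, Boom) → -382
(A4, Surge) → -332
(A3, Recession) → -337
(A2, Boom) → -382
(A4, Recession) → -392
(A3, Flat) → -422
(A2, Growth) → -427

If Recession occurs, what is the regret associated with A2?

20

Best payoff under Recession is -337.
Regret = -337 − (-357) = 20.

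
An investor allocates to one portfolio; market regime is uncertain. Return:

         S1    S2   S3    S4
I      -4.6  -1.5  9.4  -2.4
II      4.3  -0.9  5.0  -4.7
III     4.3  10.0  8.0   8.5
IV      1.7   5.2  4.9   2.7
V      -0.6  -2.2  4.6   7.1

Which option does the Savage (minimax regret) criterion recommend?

Column bests: S1=4.3, S2=10.0, S3=9.4, S4=8.5.
I regrets: 8.9, 11.5, 0.0, 10.9 → max 11.5
II regrets: 0.0, 10.9, 4.4, 13.2 → max 13.2
III regrets: 0.0, 0.0, 1.4, 0.0 → max 1.4
IV regrets: 2.6, 4.8, 4.5, 5.8 → max 5.8
V regrets: 4.9, 12.2, 4.8, 1.4 → max 12.2
Smallest max regret = 1.4 → III.

III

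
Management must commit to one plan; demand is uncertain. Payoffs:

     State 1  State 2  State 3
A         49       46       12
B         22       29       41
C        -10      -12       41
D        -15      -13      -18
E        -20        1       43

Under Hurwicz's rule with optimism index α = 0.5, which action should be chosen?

B

A: 0.5·49 + 0.5·12 = 30.5
B: 0.5·41 + 0.5·22 = 31.5
C: 0.5·41 + 0.5·(-12) = 14.5
D: 0.5·(-13) + 0.5·(-18) = -15.5
E: 0.5·43 + 0.5·(-20) = 11.5
Highest Hurwicz score = 31.5 → B.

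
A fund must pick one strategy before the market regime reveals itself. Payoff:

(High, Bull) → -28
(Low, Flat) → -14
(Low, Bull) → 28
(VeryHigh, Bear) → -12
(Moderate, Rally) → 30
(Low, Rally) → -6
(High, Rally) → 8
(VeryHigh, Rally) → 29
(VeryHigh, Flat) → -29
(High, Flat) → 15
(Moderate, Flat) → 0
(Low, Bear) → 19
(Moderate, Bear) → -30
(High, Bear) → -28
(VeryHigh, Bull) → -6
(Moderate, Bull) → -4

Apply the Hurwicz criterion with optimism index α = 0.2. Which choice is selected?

Low: 0.2·28 + 0.8·(-14) = -5.6
Moderate: 0.2·30 + 0.8·(-30) = -18
High: 0.2·15 + 0.8·(-28) = -19.4
VeryHigh: 0.2·29 + 0.8·(-29) = -17.4
Highest Hurwicz score = -5.6 → Low.

Low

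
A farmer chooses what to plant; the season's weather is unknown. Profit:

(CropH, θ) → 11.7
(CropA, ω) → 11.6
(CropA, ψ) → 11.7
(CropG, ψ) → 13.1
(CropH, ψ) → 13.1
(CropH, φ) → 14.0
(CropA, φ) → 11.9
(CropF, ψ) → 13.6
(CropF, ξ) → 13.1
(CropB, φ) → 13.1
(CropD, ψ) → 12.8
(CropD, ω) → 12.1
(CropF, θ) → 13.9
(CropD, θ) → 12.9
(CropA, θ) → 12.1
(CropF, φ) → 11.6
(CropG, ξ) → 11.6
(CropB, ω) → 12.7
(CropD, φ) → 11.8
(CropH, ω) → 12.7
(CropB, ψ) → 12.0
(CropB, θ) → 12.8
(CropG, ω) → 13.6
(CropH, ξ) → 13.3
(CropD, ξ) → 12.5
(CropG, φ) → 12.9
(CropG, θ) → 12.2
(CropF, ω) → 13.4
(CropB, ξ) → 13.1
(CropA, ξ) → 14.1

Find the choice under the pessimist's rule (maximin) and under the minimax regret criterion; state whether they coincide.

maximin → CropB; minimax regret → CropB (agree)

Row minima: CropH=11.7, CropG=11.6, CropB=12.0, CropF=11.6, CropA=11.6, CropD=11.8
Best worst-case = 12.0 → CropB.
Column bests: θ=13.9, φ=14.0, ψ=13.6, ω=13.6, ξ=14.1.
CropH regrets: 2.2, 0.0, 0.5, 0.9, 0.8 → max 2.2
CropG regrets: 1.7, 1.1, 0.5, 0.0, 2.5 → max 2.5
CropB regrets: 1.1, 0.9, 1.6, 0.9, 1.0 → max 1.6
CropF regrets: 0.0, 2.4, 0.0, 0.2, 1.0 → max 2.4
CropA regrets: 1.8, 2.1, 1.9, 2.0, 0.0 → max 2.1
CropD regrets: 1.0, 2.2, 0.8, 1.5, 1.6 → max 2.2
Smallest max regret = 1.6 → CropB.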